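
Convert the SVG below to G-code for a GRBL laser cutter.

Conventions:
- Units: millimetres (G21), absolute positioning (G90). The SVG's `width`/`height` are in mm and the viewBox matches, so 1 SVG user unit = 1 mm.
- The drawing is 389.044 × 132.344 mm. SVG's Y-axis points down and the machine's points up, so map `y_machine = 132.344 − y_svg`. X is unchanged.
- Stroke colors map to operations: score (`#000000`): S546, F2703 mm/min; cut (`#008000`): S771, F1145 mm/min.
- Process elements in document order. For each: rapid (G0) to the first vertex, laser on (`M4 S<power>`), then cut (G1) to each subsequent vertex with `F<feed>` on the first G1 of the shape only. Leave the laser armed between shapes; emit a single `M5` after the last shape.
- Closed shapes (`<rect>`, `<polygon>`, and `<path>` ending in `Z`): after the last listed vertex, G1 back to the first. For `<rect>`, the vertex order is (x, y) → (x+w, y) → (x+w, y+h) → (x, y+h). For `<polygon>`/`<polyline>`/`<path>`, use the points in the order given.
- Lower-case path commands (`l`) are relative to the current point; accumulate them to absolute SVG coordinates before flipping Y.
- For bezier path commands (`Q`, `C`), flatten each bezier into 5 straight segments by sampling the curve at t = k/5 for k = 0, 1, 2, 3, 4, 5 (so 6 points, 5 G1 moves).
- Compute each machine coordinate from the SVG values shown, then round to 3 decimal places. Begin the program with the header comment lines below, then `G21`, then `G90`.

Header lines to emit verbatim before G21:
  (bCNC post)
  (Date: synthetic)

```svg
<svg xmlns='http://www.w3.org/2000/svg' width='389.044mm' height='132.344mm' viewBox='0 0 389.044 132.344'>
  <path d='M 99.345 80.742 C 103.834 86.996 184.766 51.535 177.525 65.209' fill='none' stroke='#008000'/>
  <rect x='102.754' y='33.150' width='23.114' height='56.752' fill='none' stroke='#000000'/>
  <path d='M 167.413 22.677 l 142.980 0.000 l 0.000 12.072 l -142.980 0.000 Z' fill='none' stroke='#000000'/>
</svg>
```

(bCNC post)
(Date: synthetic)
G21
G90
G0 X99.345 Y51.602
M4 S771
G1 X109.895 Y52.129 F1145
G1 X130.889 Y58.306
G1 X154.427 Y65.773
G1 X172.606 Y70.170
G1 X177.525 Y67.135
G0 X102.754 Y99.194
M4 S546
G1 X125.868 Y99.194 F2703
G1 X125.868 Y42.442
G1 X102.754 Y42.442
G1 X102.754 Y99.194
G0 X167.413 Y109.667
M4 S546
G1 X310.393 Y109.667 F2703
G1 X310.393 Y97.595
G1 X167.413 Y97.595
G1 X167.413 Y109.667
M5

Since the viewBox matches the mm dimensions, user units are millimetres directly. The only transform is the Y-flip y_m = 132.344 − y_svg.

Shape 1 is a cubic bezier drawn with `<path>`. Its stroke #008000 means cut at S771, F1145. After flipping Y the toolpath is (99.345,51.602) → (109.895,52.129) → (130.889,58.306) → (154.427,65.773) → (172.606,70.170) → (177.525,67.135).

Shape 2 is a rectangle drawn with `<rect>`. Its stroke #000000 means score at S546, F2703. After flipping Y the toolpath is (102.754,99.194) → (125.868,99.194) → (125.868,42.442) → (102.754,42.442) → (102.754,99.194), returning to the start.

Shape 3 is a rectangle drawn with `<path>`. Its stroke #000000 means score at S546, F2703. After flipping Y the toolpath is (167.413,109.667) → (310.393,109.667) → (310.393,97.595) → (167.413,97.595) → (167.413,109.667), returning to the start.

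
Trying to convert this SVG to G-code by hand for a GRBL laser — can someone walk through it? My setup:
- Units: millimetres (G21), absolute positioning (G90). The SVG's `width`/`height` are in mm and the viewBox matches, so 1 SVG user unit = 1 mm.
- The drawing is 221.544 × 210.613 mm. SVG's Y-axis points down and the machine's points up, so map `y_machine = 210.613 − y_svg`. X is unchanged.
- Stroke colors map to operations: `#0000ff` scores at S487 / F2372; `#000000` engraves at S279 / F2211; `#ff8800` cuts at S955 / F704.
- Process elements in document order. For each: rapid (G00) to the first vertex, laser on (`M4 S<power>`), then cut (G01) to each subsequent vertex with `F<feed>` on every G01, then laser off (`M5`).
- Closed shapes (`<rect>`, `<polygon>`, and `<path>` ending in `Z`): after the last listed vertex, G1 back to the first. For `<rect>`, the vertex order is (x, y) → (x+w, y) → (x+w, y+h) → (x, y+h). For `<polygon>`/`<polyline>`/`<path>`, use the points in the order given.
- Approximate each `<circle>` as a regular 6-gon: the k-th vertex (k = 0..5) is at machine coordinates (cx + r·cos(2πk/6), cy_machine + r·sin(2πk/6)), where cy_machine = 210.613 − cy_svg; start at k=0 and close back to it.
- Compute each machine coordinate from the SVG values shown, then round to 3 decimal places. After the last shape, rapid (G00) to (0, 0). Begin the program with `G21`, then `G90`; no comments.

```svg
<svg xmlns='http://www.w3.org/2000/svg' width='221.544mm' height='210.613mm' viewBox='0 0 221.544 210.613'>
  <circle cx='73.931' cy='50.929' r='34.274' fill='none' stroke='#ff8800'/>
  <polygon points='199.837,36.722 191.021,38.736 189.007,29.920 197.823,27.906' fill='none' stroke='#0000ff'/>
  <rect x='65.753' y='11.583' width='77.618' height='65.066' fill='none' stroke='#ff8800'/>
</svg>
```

Since the viewBox matches the mm dimensions, user units are millimetres directly. The only transform is the Y-flip y_m = 210.613 − y_svg.

Shape 1 is a circle drawn with `<circle>`. Its stroke #ff8800 means cut at S955, F704. After flipping Y the toolpath is (108.205,159.684) → (91.068,189.366) → (56.794,189.366) → (39.657,159.684) → (56.794,130.002) → (91.068,130.002) → (108.205,159.684), returning to the start.

Shape 2 is a regular polygon drawn with `<polygon>`. Its stroke #0000ff means score at S487, F2372. After flipping Y the toolpath is (199.837,173.891) → (191.021,171.877) → (189.007,180.693) → (197.823,182.707) → (199.837,173.891), returning to the start.

Shape 3 is a rectangle drawn with `<rect>`. Its stroke #ff8800 means cut at S955, F704. After flipping Y the toolpath is (65.753,199.030) → (143.371,199.030) → (143.371,133.964) → (65.753,133.964) → (65.753,199.030), returning to the start.

G21
G90
G00 X108.205 Y159.684
M4 S955
G01 X91.068 Y189.366 F704
G01 X56.794 Y189.366 F704
G01 X39.657 Y159.684 F704
G01 X56.794 Y130.002 F704
G01 X91.068 Y130.002 F704
G01 X108.205 Y159.684 F704
M5
G00 X199.837 Y173.891
M4 S487
G01 X191.021 Y171.877 F2372
G01 X189.007 Y180.693 F2372
G01 X197.823 Y182.707 F2372
G01 X199.837 Y173.891 F2372
M5
G00 X65.753 Y199.030
M4 S955
G01 X143.371 Y199.030 F704
G01 X143.371 Y133.964 F704
G01 X65.753 Y133.964 F704
G01 X65.753 Y199.030 F704
M5
G00 X0.000 Y0.000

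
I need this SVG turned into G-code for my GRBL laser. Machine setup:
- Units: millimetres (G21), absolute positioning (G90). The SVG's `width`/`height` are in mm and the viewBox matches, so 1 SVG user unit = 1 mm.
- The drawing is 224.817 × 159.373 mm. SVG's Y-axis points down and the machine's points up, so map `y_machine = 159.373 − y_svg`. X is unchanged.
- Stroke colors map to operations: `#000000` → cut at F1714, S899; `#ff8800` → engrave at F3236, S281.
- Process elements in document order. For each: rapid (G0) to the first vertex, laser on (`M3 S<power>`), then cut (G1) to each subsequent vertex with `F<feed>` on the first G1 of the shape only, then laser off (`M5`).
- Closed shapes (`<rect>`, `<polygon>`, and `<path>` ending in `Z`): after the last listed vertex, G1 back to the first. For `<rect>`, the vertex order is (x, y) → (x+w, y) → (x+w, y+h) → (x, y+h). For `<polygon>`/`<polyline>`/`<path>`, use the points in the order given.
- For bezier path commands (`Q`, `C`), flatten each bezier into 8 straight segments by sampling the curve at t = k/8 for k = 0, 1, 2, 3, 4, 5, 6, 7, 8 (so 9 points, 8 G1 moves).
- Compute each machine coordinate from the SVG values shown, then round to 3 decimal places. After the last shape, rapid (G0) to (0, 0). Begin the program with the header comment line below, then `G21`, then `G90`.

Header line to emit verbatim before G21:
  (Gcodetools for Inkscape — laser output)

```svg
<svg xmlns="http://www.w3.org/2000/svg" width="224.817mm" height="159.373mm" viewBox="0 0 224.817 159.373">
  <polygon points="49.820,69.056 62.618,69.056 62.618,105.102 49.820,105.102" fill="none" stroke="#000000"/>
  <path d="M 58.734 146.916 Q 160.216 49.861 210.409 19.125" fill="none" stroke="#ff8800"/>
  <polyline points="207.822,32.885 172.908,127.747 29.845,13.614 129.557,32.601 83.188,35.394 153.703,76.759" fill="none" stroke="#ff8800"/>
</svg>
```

(Gcodetools for Inkscape — laser output)
G21
G90
G0 X49.820 Y90.317
M3 S899
G1 X62.618 Y90.317 F1714
G1 X62.618 Y54.271
G1 X49.820 Y54.271
G1 X49.820 Y90.317
M5
G0 X58.734 Y12.457
M3 S281
G1 X83.303 Y35.685 F3236
G1 X106.269 Y56.840
G1 X127.633 Y75.922
G1 X147.394 Y92.932
G1 X165.552 Y107.870
G1 X182.107 Y120.735
G1 X197.059 Y131.528
G1 X210.409 Y140.248
M5
G0 X207.822 Y126.488
M3 S281
G1 X172.908 Y31.626 F3236
G1 X29.845 Y145.759
G1 X129.557 Y126.772
G1 X83.188 Y123.979
G1 X153.703 Y82.614
M5
G0 X0.000 Y0.000

1 u = 1 mm; y_m = 159.373 − y.

[1] `<polygon>` rectangle, #000000→cut S899 F1714: (49.820,90.317) → (62.618,90.317) → (62.618,54.271) → (49.820,54.271) → (49.820,90.317) (closed)

[2] `<path>` quadratic bezier, #ff8800→engrave S281 F3236: (58.734,12.457) → (83.303,35.685) → (106.269,56.840) → (127.633,75.922) → (147.394,92.932) → (165.552,107.870) → (182.107,120.735) → (197.059,131.528) → (210.409,140.248)

[3] `<polyline>` open polyline, #ff8800→engrave S281 F3236: (207.822,126.488) → (172.908,31.626) → (29.845,145.759) → (129.557,126.772) → (83.188,123.979) → (153.703,82.614)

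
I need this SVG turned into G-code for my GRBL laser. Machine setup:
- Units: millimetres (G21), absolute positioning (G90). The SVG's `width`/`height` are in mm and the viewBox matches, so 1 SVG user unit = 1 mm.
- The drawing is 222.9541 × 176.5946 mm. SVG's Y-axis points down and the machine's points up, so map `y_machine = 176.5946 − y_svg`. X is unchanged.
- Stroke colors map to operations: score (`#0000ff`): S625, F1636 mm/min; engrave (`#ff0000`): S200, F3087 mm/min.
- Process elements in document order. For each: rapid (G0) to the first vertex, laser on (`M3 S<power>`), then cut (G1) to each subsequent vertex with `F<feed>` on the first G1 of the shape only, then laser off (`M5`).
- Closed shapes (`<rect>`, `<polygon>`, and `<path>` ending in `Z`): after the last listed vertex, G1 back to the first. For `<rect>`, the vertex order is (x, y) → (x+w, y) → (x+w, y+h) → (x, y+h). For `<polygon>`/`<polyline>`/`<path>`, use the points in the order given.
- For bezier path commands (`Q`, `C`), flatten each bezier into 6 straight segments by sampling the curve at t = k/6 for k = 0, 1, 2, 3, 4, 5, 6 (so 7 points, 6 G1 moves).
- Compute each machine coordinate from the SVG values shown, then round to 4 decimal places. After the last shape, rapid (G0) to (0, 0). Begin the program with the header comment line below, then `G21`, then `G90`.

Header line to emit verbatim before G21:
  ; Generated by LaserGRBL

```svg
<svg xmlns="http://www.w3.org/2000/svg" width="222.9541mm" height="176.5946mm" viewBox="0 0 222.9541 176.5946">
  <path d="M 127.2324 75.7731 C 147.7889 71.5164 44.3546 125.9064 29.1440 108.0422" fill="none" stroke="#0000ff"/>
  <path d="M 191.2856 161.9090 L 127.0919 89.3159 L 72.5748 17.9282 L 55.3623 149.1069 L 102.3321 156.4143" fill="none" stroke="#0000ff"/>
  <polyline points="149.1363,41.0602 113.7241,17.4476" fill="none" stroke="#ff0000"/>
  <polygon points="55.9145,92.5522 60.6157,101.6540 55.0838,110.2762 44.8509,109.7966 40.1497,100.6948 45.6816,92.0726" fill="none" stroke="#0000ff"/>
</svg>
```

; Generated by LaserGRBL
G21
G90
G0 X127.2324 Y100.8215
M3 S625
G1 X128.1606 Y98.6686 F1636
G1 X114.3184 Y90.3775
G1 X91.6009 Y79.5841
G1 X65.9027 Y69.9248
G1 X43.1188 Y65.0355
G1 X29.1440 Y68.5524
M5
G0 X191.2856 Y14.6856
M3 S625
G1 X127.0919 Y87.2787 F1636
G1 X72.5748 Y158.6664
G1 X55.3623 Y27.4877
G1 X102.3321 Y20.1803
M5
G0 X149.1363 Y135.5344
M3 S200
G1 X113.7241 Y159.1470 F3087
M5
G0 X55.9145 Y84.0424
M3 S625
G1 X60.6157 Y74.9406 F1636
G1 X55.0838 Y66.3184
G1 X44.8509 Y66.7980
G1 X40.1497 Y75.8998
G1 X45.6816 Y84.5220
G1 X55.9145 Y84.0424
M5
G0 X0.0000 Y0.0000

1 u = 1 mm; y_m = 176.5946 − y.

[1] `<path>` cubic bezier, #0000ff→score S625 F1636: (127.2324,100.8215) → (128.1606,98.6686) → (114.3184,90.3775) → (91.6009,79.5841) → (65.9027,69.9248) → (43.1188,65.0355) → (29.1440,68.5524)

[2] `<path>` open polyline, #0000ff→score S625 F1636: (191.2856,14.6856) → (127.0919,87.2787) → (72.5748,158.6664) → (55.3623,27.4877) → (102.3321,20.1803)

[3] `<polyline>` line segment, #ff0000→engrave S200 F3087: (149.1363,135.5344) → (113.7241,159.1470)

[4] `<polygon>` regular polygon, #0000ff→score S625 F1636: (55.9145,84.0424) → (60.6157,74.9406) → (55.0838,66.3184) → (44.8509,66.7980) → (40.1497,75.8998) → (45.6816,84.5220) → (55.9145,84.0424) (closed)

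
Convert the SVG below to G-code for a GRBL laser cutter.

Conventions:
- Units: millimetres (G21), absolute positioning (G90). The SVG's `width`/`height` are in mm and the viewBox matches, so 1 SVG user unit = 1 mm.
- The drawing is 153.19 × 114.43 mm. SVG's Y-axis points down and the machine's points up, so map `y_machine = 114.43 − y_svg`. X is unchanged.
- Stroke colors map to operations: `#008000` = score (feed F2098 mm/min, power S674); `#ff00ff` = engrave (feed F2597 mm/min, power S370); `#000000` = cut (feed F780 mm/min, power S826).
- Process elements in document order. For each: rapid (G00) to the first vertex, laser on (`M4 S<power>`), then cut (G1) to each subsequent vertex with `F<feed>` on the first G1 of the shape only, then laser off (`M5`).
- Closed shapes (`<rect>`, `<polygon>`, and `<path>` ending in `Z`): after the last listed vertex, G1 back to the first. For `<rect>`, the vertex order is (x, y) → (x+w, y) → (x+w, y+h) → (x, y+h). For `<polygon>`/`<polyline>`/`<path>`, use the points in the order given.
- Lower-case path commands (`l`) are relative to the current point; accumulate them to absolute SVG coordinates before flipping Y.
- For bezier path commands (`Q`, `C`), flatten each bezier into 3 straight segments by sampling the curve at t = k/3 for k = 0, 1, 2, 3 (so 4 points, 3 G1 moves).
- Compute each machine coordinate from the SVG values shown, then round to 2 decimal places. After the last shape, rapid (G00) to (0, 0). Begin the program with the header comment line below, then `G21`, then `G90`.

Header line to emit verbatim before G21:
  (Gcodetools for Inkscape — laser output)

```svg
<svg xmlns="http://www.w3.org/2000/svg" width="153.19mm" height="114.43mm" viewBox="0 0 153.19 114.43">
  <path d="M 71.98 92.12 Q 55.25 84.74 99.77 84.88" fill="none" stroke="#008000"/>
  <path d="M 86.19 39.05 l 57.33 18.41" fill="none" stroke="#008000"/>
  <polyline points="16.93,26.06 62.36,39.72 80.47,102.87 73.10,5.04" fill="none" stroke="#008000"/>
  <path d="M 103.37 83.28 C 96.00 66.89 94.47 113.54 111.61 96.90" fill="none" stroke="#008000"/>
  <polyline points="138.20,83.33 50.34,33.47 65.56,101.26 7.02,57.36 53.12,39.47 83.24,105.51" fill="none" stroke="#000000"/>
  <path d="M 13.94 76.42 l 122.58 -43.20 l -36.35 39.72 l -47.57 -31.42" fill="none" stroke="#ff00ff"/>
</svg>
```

(Gcodetools for Inkscape — laser output)
G21
G90
G00 X71.98 Y22.31
M4 S674
G1 X67.63 Y26.39 F2098
G1 X76.90 Y28.81
G1 X99.77 Y29.55
M5
G00 X86.19 Y75.38
M4 S674
G1 X143.52 Y56.97 F2098
M5
G00 X16.93 Y88.37
M4 S674
G1 X62.36 Y74.71 F2098
G1 X80.47 Y11.56
G1 X73.10 Y109.39
M5
G00 X103.37 Y31.15
M4 S674
G1 X98.42 Y31.21 F2098
G1 X100.22 Y17.31
G1 X111.61 Y17.53
M5
G00 X138.20 Y31.10
M4 S826
G1 X50.34 Y80.96 F780
G1 X65.56 Y13.17
G1 X7.02 Y57.07
G1 X53.12 Y74.96
G1 X83.24 Y8.92
M5
G00 X13.94 Y38.01
M4 S370
G1 X136.52 Y81.21 F2597
G1 X100.17 Y41.49
G1 X52.60 Y72.91
M5
G00 X0.00 Y0.00

Since the viewBox matches the mm dimensions, user units are millimetres directly. The only transform is the Y-flip y_m = 114.43 − y_svg.

Shape 1 is a quadratic bezier drawn with `<path>`. Its stroke #008000 means score at S674, F2098. After flipping Y the toolpath is (71.98,22.31) → (67.63,26.39) → (76.90,28.81) → (99.77,29.55).

Shape 2 is a line segment drawn with `<path>`. Its stroke #008000 means score at S674, F2098. After flipping Y the toolpath is (86.19,75.38) → (143.52,56.97).

Shape 3 is a open polyline drawn with `<polyline>`. Its stroke #008000 means score at S674, F2098. After flipping Y the toolpath is (16.93,88.37) → (62.36,74.71) → (80.47,11.56) → (73.10,109.39).

Shape 4 is a cubic bezier drawn with `<path>`. Its stroke #008000 means score at S674, F2098. After flipping Y the toolpath is (103.37,31.15) → (98.42,31.21) → (100.22,17.31) → (111.61,17.53).

Shape 5 is a open polyline drawn with `<polyline>`. Its stroke #000000 means cut at S826, F780. After flipping Y the toolpath is (138.20,31.10) → (50.34,80.96) → (65.56,13.17) → (7.02,57.07) → (53.12,74.96) → (83.24,8.92).

Shape 6 is a open polyline drawn with `<path>`. Its stroke #ff00ff means engrave at S370, F2597. After flipping Y the toolpath is (13.94,38.01) → (136.52,81.21) → (100.17,41.49) → (52.60,72.91).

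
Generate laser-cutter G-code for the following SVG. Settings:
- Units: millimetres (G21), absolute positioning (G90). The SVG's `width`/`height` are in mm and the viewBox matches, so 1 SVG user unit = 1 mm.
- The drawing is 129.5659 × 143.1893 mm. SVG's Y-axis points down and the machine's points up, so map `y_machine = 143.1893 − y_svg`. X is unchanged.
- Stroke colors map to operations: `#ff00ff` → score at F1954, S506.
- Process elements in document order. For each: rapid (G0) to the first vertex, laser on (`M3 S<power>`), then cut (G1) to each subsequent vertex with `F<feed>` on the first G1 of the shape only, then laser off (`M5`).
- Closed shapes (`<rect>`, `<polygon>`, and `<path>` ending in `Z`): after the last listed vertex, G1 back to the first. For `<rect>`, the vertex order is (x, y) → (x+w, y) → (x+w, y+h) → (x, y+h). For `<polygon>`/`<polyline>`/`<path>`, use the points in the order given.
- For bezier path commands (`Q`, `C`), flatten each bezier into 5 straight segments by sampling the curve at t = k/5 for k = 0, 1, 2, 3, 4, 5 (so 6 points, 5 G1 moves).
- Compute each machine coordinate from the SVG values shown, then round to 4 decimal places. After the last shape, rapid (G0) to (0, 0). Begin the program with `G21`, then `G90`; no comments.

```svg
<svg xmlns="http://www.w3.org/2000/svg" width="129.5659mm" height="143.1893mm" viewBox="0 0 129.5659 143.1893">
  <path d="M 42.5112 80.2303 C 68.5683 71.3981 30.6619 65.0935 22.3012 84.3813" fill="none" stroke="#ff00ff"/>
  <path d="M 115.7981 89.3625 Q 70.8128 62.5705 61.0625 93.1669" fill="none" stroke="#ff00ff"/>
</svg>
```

viewBox `0 0 129.5659 143.1893` with mm width/height → 1 unit = 1 mm. Flip: y_m = 143.1893 − y_svg.

**Shape 1** — `<path>` cubic bezier, stroke `#ff00ff` → score (S506, F1954). Control points (SVG): P0=(42.5112,80.2303), P1=(68.5683,71.3981), P2=(30.6619,65.0935), P3=(22.3012,84.3813); sampled at t=k/5. Machine vertices: (42.5112,62.9590) → (51.2179,67.7705) → (49.0618,70.8682) → (40.5314,71.1452) → (30.1150,67.4941) → (22.3012,58.8080). Open path.

**Shape 2** — `<path>` quadratic bezier, stroke `#ff00ff` → score (S506, F1954). Control points (SVG): P0=(115.7981,89.3625), P1=(70.8128,62.5705), P2=(61.0625,93.1669); sampled at t=k/5. Machine vertices: (115.7981,53.8268) → (99.2134,62.2481) → (85.4475,66.0783) → (74.5003,65.3174) → (66.3720,59.9654) → (61.0625,50.0224). Open path.

G21
G90
G0 X42.5112 Y62.9590
M3 S506
G1 X51.2179 Y67.7705 F1954
G1 X49.0618 Y70.8682
G1 X40.5314 Y71.1452
G1 X30.1150 Y67.4941
G1 X22.3012 Y58.8080
M5
G0 X115.7981 Y53.8268
M3 S506
G1 X99.2134 Y62.2481 F1954
G1 X85.4475 Y66.0783
G1 X74.5003 Y65.3174
G1 X66.3720 Y59.9654
G1 X61.0625 Y50.0224
M5
G0 X0.0000 Y0.0000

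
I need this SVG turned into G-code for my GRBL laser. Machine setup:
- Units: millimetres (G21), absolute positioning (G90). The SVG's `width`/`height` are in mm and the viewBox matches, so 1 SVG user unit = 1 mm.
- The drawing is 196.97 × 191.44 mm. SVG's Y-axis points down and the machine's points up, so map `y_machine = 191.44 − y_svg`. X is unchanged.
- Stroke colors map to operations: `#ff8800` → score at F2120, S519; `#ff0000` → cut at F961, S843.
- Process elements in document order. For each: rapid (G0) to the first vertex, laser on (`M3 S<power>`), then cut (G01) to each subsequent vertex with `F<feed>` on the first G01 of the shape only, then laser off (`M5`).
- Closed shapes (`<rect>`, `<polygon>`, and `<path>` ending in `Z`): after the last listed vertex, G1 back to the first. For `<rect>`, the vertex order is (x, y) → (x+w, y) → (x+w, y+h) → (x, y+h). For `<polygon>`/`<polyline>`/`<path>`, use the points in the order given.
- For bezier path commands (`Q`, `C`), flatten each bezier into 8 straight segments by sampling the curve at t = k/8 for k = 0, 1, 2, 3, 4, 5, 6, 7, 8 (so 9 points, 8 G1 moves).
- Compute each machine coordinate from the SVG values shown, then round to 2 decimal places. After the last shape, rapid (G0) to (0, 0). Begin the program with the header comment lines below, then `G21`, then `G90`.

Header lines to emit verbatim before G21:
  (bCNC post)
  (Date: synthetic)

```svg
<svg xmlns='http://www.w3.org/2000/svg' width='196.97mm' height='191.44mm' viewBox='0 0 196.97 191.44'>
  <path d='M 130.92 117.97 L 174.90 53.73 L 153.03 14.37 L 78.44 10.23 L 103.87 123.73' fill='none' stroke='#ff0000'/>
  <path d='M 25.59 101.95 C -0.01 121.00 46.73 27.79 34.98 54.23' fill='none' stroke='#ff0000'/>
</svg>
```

(bCNC post)
(Date: synthetic)
G21
G90
G0 X130.92 Y73.47
M3 S843
G01 X174.90 Y137.71 F961
G01 X153.03 Y177.07
G01 X78.44 Y181.21
G01 X103.87 Y67.71
M5
G0 X25.59 Y89.49
M3 S843
G01 X19.13 Y87.16 F961
G01 X17.91 Y92.63
G01 X20.41 Y103.19
G01 X25.09 Y116.12
G01 X30.42 Y128.71
G01 X34.87 Y138.23
G01 X36.90 Y141.97
G01 X34.98 Y137.21
M5
G0 X0.00 Y0.00

Since the viewBox matches the mm dimensions, user units are millimetres directly. The only transform is the Y-flip y_m = 191.44 − y_svg.

Shape 1 is a open polyline drawn with `<path>`. Its stroke #ff0000 means cut at S843, F961. After flipping Y the toolpath is (130.92,73.47) → (174.90,137.71) → (153.03,177.07) → (78.44,181.21) → (103.87,67.71).

Shape 2 is a cubic bezier drawn with `<path>`. Its stroke #ff0000 means cut at S843, F961. After flipping Y the toolpath is (25.59,89.49) → (19.13,87.16) → (17.91,92.63) → (20.41,103.19) → (25.09,116.12) → (30.42,128.71) → (34.87,138.23) → (36.90,141.97) → (34.98,137.21).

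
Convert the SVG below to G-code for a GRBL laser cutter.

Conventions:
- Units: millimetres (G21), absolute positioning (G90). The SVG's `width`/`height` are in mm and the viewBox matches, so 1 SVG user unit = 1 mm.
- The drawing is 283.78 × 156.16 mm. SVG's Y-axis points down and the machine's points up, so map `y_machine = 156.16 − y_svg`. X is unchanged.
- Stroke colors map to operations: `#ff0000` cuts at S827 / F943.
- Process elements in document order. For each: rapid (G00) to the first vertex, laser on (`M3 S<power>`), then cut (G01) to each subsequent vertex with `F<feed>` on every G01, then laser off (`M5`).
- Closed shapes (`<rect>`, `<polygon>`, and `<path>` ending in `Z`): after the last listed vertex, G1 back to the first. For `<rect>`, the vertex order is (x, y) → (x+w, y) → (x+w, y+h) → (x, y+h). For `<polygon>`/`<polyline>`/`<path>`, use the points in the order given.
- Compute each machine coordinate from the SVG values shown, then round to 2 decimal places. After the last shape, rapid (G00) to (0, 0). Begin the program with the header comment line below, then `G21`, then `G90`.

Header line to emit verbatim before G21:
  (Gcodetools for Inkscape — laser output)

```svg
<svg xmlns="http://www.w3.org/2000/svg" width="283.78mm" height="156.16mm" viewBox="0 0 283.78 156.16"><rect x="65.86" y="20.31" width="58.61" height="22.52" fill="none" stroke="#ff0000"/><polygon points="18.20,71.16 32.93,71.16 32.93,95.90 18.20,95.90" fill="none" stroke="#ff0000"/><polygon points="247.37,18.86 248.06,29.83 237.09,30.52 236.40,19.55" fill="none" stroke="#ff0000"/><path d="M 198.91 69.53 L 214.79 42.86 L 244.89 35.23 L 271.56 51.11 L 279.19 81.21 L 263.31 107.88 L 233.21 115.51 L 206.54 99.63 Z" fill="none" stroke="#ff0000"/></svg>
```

Since the viewBox matches the mm dimensions, user units are millimetres directly. The only transform is the Y-flip y_m = 156.16 − y_svg.

Shape 1 is a rectangle drawn with `<rect>`. Its stroke #ff0000 means cut at S827, F943. After flipping Y the toolpath is (65.86,135.85) → (124.47,135.85) → (124.47,113.33) → (65.86,113.33) → (65.86,135.85), returning to the start.

Shape 2 is a rectangle drawn with `<polygon>`. Its stroke #ff0000 means cut at S827, F943. After flipping Y the toolpath is (18.20,85.00) → (32.93,85.00) → (32.93,60.26) → (18.20,60.26) → (18.20,85.00), returning to the start.

Shape 3 is a regular polygon drawn with `<polygon>`. Its stroke #ff0000 means cut at S827, F943. After flipping Y the toolpath is (247.37,137.30) → (248.06,126.33) → (237.09,125.64) → (236.40,136.61) → (247.37,137.30), returning to the start.

Shape 4 is a regular polygon drawn with `<path>`. Its stroke #ff0000 means cut at S827, F943. After flipping Y the toolpath is (198.91,86.63) → (214.79,113.30) → (244.89,120.93) → (271.56,105.05) → (279.19,74.95) → (263.31,48.28) → (233.21,40.65) → (206.54,56.53) → (198.91,86.63), returning to the start.

(Gcodetools for Inkscape — laser output)
G21
G90
G00 X65.86 Y135.85
M3 S827
G01 X124.47 Y135.85 F943
G01 X124.47 Y113.33 F943
G01 X65.86 Y113.33 F943
G01 X65.86 Y135.85 F943
M5
G00 X18.20 Y85.00
M3 S827
G01 X32.93 Y85.00 F943
G01 X32.93 Y60.26 F943
G01 X18.20 Y60.26 F943
G01 X18.20 Y85.00 F943
M5
G00 X247.37 Y137.30
M3 S827
G01 X248.06 Y126.33 F943
G01 X237.09 Y125.64 F943
G01 X236.40 Y136.61 F943
G01 X247.37 Y137.30 F943
M5
G00 X198.91 Y86.63
M3 S827
G01 X214.79 Y113.30 F943
G01 X244.89 Y120.93 F943
G01 X271.56 Y105.05 F943
G01 X279.19 Y74.95 F943
G01 X263.31 Y48.28 F943
G01 X233.21 Y40.65 F943
G01 X206.54 Y56.53 F943
G01 X198.91 Y86.63 F943
M5
G00 X0.00 Y0.00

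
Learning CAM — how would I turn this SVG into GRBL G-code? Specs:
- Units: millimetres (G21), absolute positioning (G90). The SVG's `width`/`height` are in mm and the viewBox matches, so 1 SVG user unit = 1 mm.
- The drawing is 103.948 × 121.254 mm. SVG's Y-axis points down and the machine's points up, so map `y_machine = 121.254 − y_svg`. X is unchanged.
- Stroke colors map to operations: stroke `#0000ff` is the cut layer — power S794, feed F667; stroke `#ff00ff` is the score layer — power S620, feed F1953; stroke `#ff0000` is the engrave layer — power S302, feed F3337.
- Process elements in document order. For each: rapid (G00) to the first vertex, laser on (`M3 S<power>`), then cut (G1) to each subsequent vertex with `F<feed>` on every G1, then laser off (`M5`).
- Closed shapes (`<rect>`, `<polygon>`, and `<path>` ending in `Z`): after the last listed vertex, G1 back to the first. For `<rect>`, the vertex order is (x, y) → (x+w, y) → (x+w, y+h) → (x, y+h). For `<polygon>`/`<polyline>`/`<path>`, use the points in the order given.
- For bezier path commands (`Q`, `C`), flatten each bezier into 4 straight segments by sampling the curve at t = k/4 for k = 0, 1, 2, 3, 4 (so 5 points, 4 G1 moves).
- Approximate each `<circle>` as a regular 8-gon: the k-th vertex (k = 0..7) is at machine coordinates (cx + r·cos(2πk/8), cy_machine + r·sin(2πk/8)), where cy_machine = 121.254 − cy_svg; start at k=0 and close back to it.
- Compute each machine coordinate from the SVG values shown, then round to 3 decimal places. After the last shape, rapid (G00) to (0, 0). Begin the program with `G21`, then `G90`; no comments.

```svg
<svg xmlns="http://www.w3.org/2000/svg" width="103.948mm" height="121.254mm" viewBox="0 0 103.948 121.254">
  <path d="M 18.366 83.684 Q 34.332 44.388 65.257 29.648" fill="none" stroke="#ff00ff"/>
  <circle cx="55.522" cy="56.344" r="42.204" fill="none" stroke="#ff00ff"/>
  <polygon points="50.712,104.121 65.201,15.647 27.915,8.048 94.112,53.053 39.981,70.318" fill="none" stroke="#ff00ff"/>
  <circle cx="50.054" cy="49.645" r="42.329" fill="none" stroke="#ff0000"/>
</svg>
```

1 u = 1 mm; y_m = 121.254 − y.

[1] `<path>` quadratic bezier, #ff00ff→score S620 F1953: (18.366,37.570) → (27.284,55.683) → (38.072,70.727) → (50.729,82.701) → (65.257,91.606)

[2] `<circle>` circle, #ff00ff→score S620 F1953: (97.726,64.910) → (85.365,94.753) → (55.522,107.114) → (25.679,94.753) → (13.318,64.910) → (25.679,35.067) → (55.522,22.706) → (85.365,35.067) → (97.726,64.910) (closed)

[3] `<polygon>` closed polygon, #ff00ff→score S620 F1953: (50.712,17.133) → (65.201,105.607) → (27.915,113.206) → (94.112,68.201) → (39.981,50.936) → (50.712,17.133) (closed)

[4] `<circle>` circle, #ff0000→engrave S302 F3337: (92.383,71.609) → (79.985,101.540) → (50.054,113.938) → (20.123,101.540) → (7.725,71.609) → (20.123,41.678) → (50.054,29.280) → (79.985,41.678) → (92.383,71.609) (closed)

G21
G90
G00 X18.366 Y37.570
M3 S620
G1 X27.284 Y55.683 F1953
G1 X38.072 Y70.727 F1953
G1 X50.729 Y82.701 F1953
G1 X65.257 Y91.606 F1953
M5
G00 X97.726 Y64.910
M3 S620
G1 X85.365 Y94.753 F1953
G1 X55.522 Y107.114 F1953
G1 X25.679 Y94.753 F1953
G1 X13.318 Y64.910 F1953
G1 X25.679 Y35.067 F1953
G1 X55.522 Y22.706 F1953
G1 X85.365 Y35.067 F1953
G1 X97.726 Y64.910 F1953
M5
G00 X50.712 Y17.133
M3 S620
G1 X65.201 Y105.607 F1953
G1 X27.915 Y113.206 F1953
G1 X94.112 Y68.201 F1953
G1 X39.981 Y50.936 F1953
G1 X50.712 Y17.133 F1953
M5
G00 X92.383 Y71.609
M3 S302
G1 X79.985 Y101.540 F3337
G1 X50.054 Y113.938 F3337
G1 X20.123 Y101.540 F3337
G1 X7.725 Y71.609 F3337
G1 X20.123 Y41.678 F3337
G1 X50.054 Y29.280 F3337
G1 X79.985 Y41.678 F3337
G1 X92.383 Y71.609 F3337
M5
G00 X0.000 Y0.000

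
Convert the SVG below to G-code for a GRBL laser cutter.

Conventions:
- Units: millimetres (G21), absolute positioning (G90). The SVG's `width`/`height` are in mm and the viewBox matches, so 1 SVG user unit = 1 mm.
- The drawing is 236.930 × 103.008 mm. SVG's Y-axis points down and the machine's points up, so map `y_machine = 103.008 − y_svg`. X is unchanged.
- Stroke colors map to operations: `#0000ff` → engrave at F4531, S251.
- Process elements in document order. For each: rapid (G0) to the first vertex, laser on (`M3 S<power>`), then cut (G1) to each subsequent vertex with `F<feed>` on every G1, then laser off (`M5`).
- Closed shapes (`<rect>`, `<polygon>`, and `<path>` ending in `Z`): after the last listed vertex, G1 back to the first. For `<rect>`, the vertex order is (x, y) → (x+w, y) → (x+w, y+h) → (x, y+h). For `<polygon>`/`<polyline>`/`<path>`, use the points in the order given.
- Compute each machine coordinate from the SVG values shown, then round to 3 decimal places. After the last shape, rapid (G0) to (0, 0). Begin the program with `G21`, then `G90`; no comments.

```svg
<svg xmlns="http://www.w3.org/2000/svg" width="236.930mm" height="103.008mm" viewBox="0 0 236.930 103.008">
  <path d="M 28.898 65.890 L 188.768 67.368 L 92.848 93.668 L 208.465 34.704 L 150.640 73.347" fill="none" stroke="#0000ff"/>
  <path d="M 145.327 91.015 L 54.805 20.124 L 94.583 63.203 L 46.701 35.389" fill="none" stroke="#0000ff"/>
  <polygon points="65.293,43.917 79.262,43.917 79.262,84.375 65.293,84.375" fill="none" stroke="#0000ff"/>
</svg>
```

G21
G90
G0 X28.898 Y37.118
M3 S251
G1 X188.768 Y35.640 F4531
G1 X92.848 Y9.340 F4531
G1 X208.465 Y68.304 F4531
G1 X150.640 Y29.661 F4531
M5
G0 X145.327 Y11.993
M3 S251
G1 X54.805 Y82.884 F4531
G1 X94.583 Y39.805 F4531
G1 X46.701 Y67.619 F4531
M5
G0 X65.293 Y59.091
M3 S251
G1 X79.262 Y59.091 F4531
G1 X79.262 Y18.633 F4531
G1 X65.293 Y18.633 F4531
G1 X65.293 Y59.091 F4531
M5
G0 X0.000 Y0.000

viewBox `0 0 236.930 103.008` with mm width/height → 1 unit = 1 mm. Flip: y_m = 103.008 − y_svg.

**Shape 1** — `<path>` open polyline, stroke `#0000ff` → engrave (S251, F4531). Machine vertices: (28.898,37.118) → (188.768,35.640) → (92.848,9.340) → (208.465,68.304) → (150.640,29.661). Open path.

**Shape 2** — `<path>` open polyline, stroke `#0000ff` → engrave (S251, F4531). Machine vertices: (145.327,11.993) → (54.805,82.884) → (94.583,39.805) → (46.701,67.619). Open path.

**Shape 3** — `<polygon>` rectangle, stroke `#0000ff` → engrave (S251, F4531). Machine vertices: (65.293,59.091) → (79.262,59.091) → (79.262,18.633) → (65.293,18.633) → (65.293,59.091). Closed: final G1 returns to the first vertex.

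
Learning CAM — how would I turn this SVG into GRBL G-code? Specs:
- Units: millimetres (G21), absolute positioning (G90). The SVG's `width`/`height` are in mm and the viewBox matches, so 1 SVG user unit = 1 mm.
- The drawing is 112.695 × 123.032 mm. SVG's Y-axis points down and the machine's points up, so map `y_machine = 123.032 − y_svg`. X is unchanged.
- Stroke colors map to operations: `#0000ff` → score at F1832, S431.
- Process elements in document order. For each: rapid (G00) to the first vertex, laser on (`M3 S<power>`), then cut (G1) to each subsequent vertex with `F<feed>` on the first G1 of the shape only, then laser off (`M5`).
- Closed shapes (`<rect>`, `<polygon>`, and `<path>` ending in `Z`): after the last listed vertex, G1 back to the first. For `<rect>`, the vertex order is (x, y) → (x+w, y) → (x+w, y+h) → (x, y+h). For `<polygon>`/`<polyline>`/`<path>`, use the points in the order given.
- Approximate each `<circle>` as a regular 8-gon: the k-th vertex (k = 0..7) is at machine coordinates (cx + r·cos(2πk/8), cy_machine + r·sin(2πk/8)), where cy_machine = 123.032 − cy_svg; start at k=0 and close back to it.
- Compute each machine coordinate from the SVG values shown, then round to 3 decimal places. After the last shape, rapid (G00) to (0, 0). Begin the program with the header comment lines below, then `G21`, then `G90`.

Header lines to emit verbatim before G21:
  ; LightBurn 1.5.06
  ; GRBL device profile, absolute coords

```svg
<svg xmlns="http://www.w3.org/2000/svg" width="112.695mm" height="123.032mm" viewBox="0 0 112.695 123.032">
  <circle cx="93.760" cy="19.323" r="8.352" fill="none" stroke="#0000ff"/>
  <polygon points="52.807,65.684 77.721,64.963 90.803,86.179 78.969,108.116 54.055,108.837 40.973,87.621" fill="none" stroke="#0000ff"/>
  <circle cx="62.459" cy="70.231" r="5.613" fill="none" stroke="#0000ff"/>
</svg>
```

Since the viewBox matches the mm dimensions, user units are millimetres directly. The only transform is the Y-flip y_m = 123.032 − y_svg.

Shape 1 is a circle drawn with `<circle>`. Its stroke #0000ff means score at S431, F1832. After flipping Y the toolpath is (102.112,103.709) → (99.666,109.615) → (93.760,112.061) → (87.854,109.615) → (85.408,103.709) → (87.854,97.803) → (93.760,95.357) → (99.666,97.803) → (102.112,103.709), returning to the start.

Shape 2 is a regular polygon drawn with `<polygon>`. Its stroke #0000ff means score at S431, F1832. After flipping Y the toolpath is (52.807,57.348) → (77.721,58.069) → (90.803,36.853) → (78.969,14.916) → (54.055,14.195) → (40.973,35.411) → (52.807,57.348), returning to the start.

Shape 3 is a circle drawn with `<circle>`. Its stroke #0000ff means score at S431, F1832. After flipping Y the toolpath is (68.072,52.801) → (66.428,56.770) → (62.459,58.414) → (58.490,56.770) → (56.846,52.801) → (58.490,48.832) → (62.459,47.188) → (66.428,48.832) → (68.072,52.801), returning to the start.

; LightBurn 1.5.06
; GRBL device profile, absolute coords
G21
G90
G00 X102.112 Y103.709
M3 S431
G1 X99.666 Y109.615 F1832
G1 X93.760 Y112.061
G1 X87.854 Y109.615
G1 X85.408 Y103.709
G1 X87.854 Y97.803
G1 X93.760 Y95.357
G1 X99.666 Y97.803
G1 X102.112 Y103.709
M5
G00 X52.807 Y57.348
M3 S431
G1 X77.721 Y58.069 F1832
G1 X90.803 Y36.853
G1 X78.969 Y14.916
G1 X54.055 Y14.195
G1 X40.973 Y35.411
G1 X52.807 Y57.348
M5
G00 X68.072 Y52.801
M3 S431
G1 X66.428 Y56.770 F1832
G1 X62.459 Y58.414
G1 X58.490 Y56.770
G1 X56.846 Y52.801
G1 X58.490 Y48.832
G1 X62.459 Y47.188
G1 X66.428 Y48.832
G1 X68.072 Y52.801
M5
G00 X0.000 Y0.000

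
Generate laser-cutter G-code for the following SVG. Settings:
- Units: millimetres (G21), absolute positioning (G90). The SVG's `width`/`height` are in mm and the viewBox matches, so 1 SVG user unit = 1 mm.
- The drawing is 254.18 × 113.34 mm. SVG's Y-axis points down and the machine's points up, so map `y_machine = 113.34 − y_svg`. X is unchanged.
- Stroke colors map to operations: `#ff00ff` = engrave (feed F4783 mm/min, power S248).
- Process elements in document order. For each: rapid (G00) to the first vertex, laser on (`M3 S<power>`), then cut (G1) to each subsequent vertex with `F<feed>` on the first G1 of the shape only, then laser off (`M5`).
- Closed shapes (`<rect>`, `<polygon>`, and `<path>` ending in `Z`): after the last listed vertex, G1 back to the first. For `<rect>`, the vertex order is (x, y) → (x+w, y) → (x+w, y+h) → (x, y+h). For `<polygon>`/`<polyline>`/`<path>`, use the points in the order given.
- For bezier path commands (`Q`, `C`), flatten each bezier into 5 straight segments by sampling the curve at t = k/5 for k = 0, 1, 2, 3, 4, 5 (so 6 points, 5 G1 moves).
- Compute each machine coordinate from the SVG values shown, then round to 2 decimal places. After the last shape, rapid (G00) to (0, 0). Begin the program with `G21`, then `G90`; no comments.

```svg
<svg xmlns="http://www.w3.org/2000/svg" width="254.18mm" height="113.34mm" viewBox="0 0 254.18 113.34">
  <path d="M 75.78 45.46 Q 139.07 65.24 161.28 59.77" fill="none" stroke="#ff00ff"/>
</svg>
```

G21
G90
G00 X75.78 Y67.88
M3 S248
G1 X99.45 Y60.98 F4783
G1 X119.84 Y56.10
G1 X136.94 Y53.23
G1 X150.75 Y52.39
G1 X161.28 Y53.57
M5
G00 X0.00 Y0.00

viewBox `0 0 254.18 113.34` with mm width/height → 1 unit = 1 mm. Flip: y_m = 113.34 − y_svg.

**Shape 1** — `<path>` quadratic bezier, stroke `#ff00ff` → engrave (S248, F4783). Control points (SVG): P0=(75.78,45.46), P1=(139.07,65.24), P2=(161.28,59.77); sampled at t=k/5. Machine vertices: (75.78,67.88) → (99.45,60.98) → (119.84,56.10) → (136.94,53.23) → (150.75,52.39) → (161.28,53.57). Open path.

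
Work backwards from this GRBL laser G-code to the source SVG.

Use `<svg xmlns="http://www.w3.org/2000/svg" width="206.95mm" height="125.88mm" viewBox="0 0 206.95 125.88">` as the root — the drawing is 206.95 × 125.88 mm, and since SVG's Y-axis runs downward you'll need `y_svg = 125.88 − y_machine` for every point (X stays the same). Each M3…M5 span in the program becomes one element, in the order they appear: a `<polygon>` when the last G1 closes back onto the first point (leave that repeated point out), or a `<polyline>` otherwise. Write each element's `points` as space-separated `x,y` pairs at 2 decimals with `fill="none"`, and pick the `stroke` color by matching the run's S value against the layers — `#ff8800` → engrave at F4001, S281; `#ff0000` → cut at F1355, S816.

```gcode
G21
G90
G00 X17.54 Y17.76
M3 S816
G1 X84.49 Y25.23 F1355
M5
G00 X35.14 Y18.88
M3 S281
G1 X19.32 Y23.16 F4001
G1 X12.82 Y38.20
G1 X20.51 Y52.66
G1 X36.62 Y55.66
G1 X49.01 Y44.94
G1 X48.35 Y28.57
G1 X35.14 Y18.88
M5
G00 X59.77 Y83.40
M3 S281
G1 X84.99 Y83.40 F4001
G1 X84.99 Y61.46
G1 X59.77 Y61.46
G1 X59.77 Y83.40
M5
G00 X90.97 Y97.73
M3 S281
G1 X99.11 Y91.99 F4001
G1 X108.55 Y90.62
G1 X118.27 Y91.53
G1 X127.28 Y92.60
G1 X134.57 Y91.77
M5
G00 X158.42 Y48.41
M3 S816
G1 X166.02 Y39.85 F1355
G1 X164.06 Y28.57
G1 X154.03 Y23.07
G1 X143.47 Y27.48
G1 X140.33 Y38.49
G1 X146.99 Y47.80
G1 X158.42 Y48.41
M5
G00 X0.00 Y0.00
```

<svg xmlns="http://www.w3.org/2000/svg" width="206.95mm" height="125.88mm" viewBox="0 0 206.95 125.88">
  <polyline points="17.54,108.12 84.49,100.65" fill="none" stroke="#ff0000"/>
  <polygon points="35.14,107.00 19.32,102.72 12.82,87.68 20.51,73.22 36.62,70.22 49.01,80.94 48.35,97.31" fill="none" stroke="#ff8800"/>
  <polygon points="59.77,42.48 84.99,42.48 84.99,64.42 59.77,64.42" fill="none" stroke="#ff8800"/>
  <polyline points="90.97,28.15 99.11,33.89 108.55,35.26 118.27,34.35 127.28,33.28 134.57,34.11" fill="none" stroke="#ff8800"/>
  <polygon points="158.42,77.47 166.02,86.03 164.06,97.31 154.03,102.81 143.47,98.40 140.33,87.39 146.99,78.08" fill="none" stroke="#ff0000"/>
</svg>

y_svg = 125.88 − y_m.

[1] S816→`#ff0000` (cut); open run; points: 17.54,108.12 84.49,100.65

[2] S281→`#ff8800` (engrave); closed run; points: 35.14,107.00 19.32,102.72 12.82,87.68 20.51,73.22 36.62,70.22 49.01,80.94 48.35,97.31

[3] S281→`#ff8800` (engrave); closed run; points: 59.77,42.48 84.99,42.48 84.99,64.42 59.77,64.42

[4] S281→`#ff8800` (engrave); open run; points: 90.97,28.15 99.11,33.89 108.55,35.26 118.27,34.35 127.28,33.28 134.57,34.11

[5] S816→`#ff0000` (cut); closed run; points: 158.42,77.47 166.02,86.03 164.06,97.31 154.03,102.81 143.47,98.40 140.33,87.39 146.99,78.08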